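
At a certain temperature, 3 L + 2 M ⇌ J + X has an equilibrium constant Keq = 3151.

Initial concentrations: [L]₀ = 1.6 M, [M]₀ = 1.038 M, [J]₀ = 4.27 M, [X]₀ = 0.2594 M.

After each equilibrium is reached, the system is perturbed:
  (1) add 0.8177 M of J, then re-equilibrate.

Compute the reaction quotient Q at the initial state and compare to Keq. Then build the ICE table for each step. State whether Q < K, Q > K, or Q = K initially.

Q₀ = 0.251 vs Keq = 3151 ⇒ Q<K, forward
Step 1:
                    L           M           J           X
  Initial         1.6       1.038        4.27      0.2594
  Change       -1.285     -0.8568      0.4284      0.4284
  Equil        0.3149      0.1812       4.698      0.6878
  solve Keq expr → x = 0.4284; check Q = 3151
Then add 0.8177 M of J.
Step 2:
                    L           M           J           X
  Initial      0.3149      0.1812       5.516      0.6878
  Change     0.009346    0.006231   -0.003115   -0.003115
  Equil        0.3242      0.1875       5.513      0.6847
  solve Keq expr → x = -0.003115; check Q = 3151

Q₀ = 0.251; Q < K (proceeds forward)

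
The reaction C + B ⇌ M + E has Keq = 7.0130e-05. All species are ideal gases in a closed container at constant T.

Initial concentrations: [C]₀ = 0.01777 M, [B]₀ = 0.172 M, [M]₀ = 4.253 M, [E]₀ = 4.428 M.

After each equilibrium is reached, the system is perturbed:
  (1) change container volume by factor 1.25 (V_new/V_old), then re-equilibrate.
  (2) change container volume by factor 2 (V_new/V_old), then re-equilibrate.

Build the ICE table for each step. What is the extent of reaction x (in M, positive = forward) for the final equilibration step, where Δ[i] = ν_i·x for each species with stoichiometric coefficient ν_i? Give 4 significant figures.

x = 0 M

Q₀ = 6162 vs Keq = 7.0130e-05 ⇒ Q>K, reverse
Step 1:
                    C           B           M           E
  init        0.01777       0.172       4.253       4.428
  Δ             4.246       4.246      -4.246      -4.246
  eq            4.264       4.418    0.007248      0.1822
  solve Keq expr → x = -4.246; check Q = 7.0130e-05
Then change container volume by factor 1.25 (V_new/V_old).
Step 2:
                    C           B           M           E
  init          3.411       3.534    0.005798      0.1458
  Δ                 0           0           0           0
  eq            3.411       3.534    0.005798      0.1458
  solve Keq expr → x = 0; check Q = 7.0130e-05
Then change container volume by factor 2 (V_new/V_old).
Step 3:
                    C           B           M           E
  init          1.705       1.767    0.002899      0.0729
  Δ                 0           0           0           0
  eq            1.705       1.767    0.002899      0.0729
  solve Keq expr → x = 0; check Q = 7.0130e-05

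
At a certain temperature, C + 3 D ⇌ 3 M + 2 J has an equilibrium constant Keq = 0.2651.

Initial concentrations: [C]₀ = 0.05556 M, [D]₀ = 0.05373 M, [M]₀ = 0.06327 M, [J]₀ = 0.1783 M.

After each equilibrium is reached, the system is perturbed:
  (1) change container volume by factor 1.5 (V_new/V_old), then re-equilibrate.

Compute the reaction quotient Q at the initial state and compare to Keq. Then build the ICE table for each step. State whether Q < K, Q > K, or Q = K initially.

Q₀ = 0.9343; Q > K (proceeds reverse)

Q₀ = 0.9343 vs Keq = 0.2651 ⇒ Q>K, reverse
Step 1:
                    C           D           M           J
  I           0.05556     0.05373     0.06327      0.1783
  C           0.00361     0.01083    -0.01083    -0.00722
  E           0.05917     0.06456     0.05244      0.1711
  solve Keq expr → x = -0.00361; check Q = 0.2651
Then change container volume by factor 1.5 (V_new/V_old).
Step 2:
                    C           D           M           J
  I           0.03945     0.04304     0.03496      0.1141
  C       -7.7283e-04   -0.002318    0.002318    0.001546
  E           0.03867     0.04072     0.03728      0.1156
  solve Keq expr → x = 7.7283e-04; check Q = 0.2651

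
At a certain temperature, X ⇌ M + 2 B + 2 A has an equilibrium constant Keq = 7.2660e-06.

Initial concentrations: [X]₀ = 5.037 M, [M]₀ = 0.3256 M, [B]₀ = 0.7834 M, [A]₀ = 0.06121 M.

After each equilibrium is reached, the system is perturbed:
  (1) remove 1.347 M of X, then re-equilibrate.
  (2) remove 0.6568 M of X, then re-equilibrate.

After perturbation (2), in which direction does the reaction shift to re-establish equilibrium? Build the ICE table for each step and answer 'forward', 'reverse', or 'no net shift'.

Direction: reverse

Q₀ = 1.4864e-04 vs Keq = 7.2660e-06 ⇒ Q>K, reverse
Step 1:
                  X         M         B         A
  I           5.037    0.3256    0.7834   0.06121
  C         0.02313  -0.02313  -0.04625  -0.04625
  E            5.06    0.3025    0.7371   0.01496
  solve Keq expr → x = -0.02313; check Q = 7.2660e-06
Then remove 1.347 M of X.
Step 2:
                  X         M         B         A
  I           3.713    0.3025    0.7371   0.01496
  C        0.001042 -0.001042 -0.002084 -0.002084
  E           3.714    0.3014    0.7351   0.01287
  solve Keq expr → x = -0.001042; check Q = 7.2660e-06
Then remove 0.6568 M of X.
Step 3:
                  X         M         B         A
  I           3.057    0.3014    0.7351   0.01287
  C       5.8129e-04 -5.8129e-04 -0.001163 -0.001163
  E           3.058    0.3008    0.7339   0.01171
  solve Keq expr → x = -5.8129e-04; check Q = 7.2660e-06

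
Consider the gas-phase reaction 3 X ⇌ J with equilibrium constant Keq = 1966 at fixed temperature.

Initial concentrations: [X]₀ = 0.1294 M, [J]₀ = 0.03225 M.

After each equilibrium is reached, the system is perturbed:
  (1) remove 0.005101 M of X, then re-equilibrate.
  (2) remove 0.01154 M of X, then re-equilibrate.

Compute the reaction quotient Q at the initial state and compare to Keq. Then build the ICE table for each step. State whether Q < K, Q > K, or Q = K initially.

Q₀ = 14.88 vs Keq = 1966 ⇒ Q<K, forward
Step 1:
                  X         J
  init       0.1294   0.03225
  Δ        -0.09735   0.03245
  eq        0.03205    0.0647
  solve Keq expr → x = 0.03245; check Q = 1966
Then remove 0.005101 M of X.
Step 2:
                  X         J
  init      0.02695    0.0647
  Δ        0.004833 -0.001611
  eq        0.03178   0.06309
  solve Keq expr → x = -0.001611; check Q = 1966
Then remove 0.01154 M of X.
Step 3:
                  X         J
  init      0.02024   0.06309
  Δ         0.01092 -0.003639
  eq        0.03115   0.05945
  solve Keq expr → x = -0.003639; check Q = 1966

Q₀ = 14.88; Q < K (proceeds forward)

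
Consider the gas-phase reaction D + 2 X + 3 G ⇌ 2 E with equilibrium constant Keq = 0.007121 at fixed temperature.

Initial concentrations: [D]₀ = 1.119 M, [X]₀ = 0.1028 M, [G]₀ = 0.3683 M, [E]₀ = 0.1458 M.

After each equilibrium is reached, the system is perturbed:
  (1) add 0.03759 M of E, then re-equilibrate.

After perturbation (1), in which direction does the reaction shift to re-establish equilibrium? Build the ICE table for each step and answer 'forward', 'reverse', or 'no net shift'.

Direction: reverse

Q₀ = 35.98 vs Keq = 0.007121 ⇒ Q>K, reverse
Step 1:
                  D         X         G         E
  Initial     1.119    0.1028    0.3683    0.1458
  Change    0.06814    0.1363    0.2044   -0.1363
  Equil       1.187    0.2391    0.5727  0.009527
  solve Keq expr → x = -0.06814; check Q = 0.007121
Then add 0.03759 M of E.
Step 2:
                  D         X         G         E
  Initial     1.187    0.2391    0.5727   0.04712
  Change     0.0173   0.03461   0.05191  -0.03461
  Equil       1.204    0.2737    0.6246   0.01251
  solve Keq expr → x = -0.0173; check Q = 0.007121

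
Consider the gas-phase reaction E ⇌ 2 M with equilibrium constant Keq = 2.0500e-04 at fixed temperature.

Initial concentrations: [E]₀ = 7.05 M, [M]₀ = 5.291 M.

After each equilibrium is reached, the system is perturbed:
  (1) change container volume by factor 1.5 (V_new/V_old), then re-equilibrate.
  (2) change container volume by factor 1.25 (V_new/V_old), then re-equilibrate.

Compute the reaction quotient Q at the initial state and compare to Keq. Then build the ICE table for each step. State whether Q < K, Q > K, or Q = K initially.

Q₀ = 3.971 vs Keq = 2.0500e-04 ⇒ Q>K, reverse
Step 1:
                    E           M
  I              7.05       5.291
  C             2.623      -5.246
  E             9.673     0.04453
  solve Keq expr → x = -2.623; check Q = 2.0500e-04
Then change container volume by factor 1.5 (V_new/V_old).
Step 2:
                    E           M
  I             6.449     0.02969
  C         -0.003331    0.006663
  E             6.445     0.03635
  solve Keq expr → x = 0.003331; check Q = 2.0500e-04
Then change container volume by factor 1.25 (V_new/V_old).
Step 3:
                    E           M
  I             5.156     0.02908
  C         -0.001714    0.003427
  E             5.155     0.03251
  solve Keq expr → x = 0.001714; check Q = 2.0500e-04

Q₀ = 3.971; Q > K (proceeds reverse)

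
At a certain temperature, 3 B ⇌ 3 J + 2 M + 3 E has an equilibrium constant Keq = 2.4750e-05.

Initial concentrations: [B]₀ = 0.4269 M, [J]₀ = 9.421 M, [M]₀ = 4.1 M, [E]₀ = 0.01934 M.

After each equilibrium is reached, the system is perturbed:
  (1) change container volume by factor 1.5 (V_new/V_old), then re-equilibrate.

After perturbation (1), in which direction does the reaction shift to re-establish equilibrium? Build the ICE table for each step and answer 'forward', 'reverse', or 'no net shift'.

Direction: forward

Q₀ = 1.307 vs Keq = 2.4750e-05 ⇒ Q>K, reverse
Step 1:
                   B          J          M          E
  Initial     0.4269      9.421        4.1    0.01934
  Change      0.0188    -0.0188   -0.01253    -0.0188
  Equil       0.4457      9.402      4.087 5.4038e-04
  solve Keq expr → x = -0.006267; check Q = 2.4750e-05
Then change container volume by factor 1.5 (V_new/V_old).
Step 2:
                   B          J          M          E
  Initial     0.2971      6.268      2.725 3.6026e-04
  Change  -3.4694e-04 3.4694e-04 2.3129e-04 3.4694e-04
  Equil       0.2968      6.268      2.725 7.0720e-04
  solve Keq expr → x = 1.1565e-04; check Q = 2.4750e-05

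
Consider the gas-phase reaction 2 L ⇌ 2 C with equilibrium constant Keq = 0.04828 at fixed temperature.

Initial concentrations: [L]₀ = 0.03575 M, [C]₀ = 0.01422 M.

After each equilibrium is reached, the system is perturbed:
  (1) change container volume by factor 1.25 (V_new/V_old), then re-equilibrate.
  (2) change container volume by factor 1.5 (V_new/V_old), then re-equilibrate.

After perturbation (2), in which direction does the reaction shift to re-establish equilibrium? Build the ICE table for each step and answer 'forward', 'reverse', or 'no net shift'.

Q₀ = 0.1582 vs Keq = 0.04828 ⇒ Q>K, reverse
Step 1:
                   L          C
  I          0.03575    0.01422
  C         0.005218  -0.005218
  E          0.04097   0.009002
  solve Keq expr → x = -0.002609; check Q = 0.04828
Then change container volume by factor 1.25 (V_new/V_old).
Step 2:
                   L          C
  I          0.03277   0.007201
  C                0          0
  E          0.03277   0.007201
  solve Keq expr → x = 0; check Q = 0.04828
Then change container volume by factor 1.5 (V_new/V_old).
Step 3:
                   L          C
  I          0.02185   0.004801
  C                0          0
  E          0.02185   0.004801
  solve Keq expr → x = 0; check Q = 0.04828

Direction: no net shift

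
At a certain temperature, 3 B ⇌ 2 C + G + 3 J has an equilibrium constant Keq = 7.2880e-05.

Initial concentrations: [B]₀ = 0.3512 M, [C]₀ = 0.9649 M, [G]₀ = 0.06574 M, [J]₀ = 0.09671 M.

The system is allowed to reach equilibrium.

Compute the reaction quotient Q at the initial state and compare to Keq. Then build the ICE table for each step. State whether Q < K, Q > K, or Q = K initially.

Q₀ = 0.001278; Q > K (proceeds reverse)

Q₀ = 0.001278 vs Keq = 7.2880e-05 ⇒ Q>K, reverse
Step 1:
                  B         C         G         J
  init       0.3512    0.9649   0.06574   0.09671
  Δ         0.04898  -0.03265  -0.01633  -0.04898
  eq         0.4002    0.9322   0.04941   0.04773
  solve Keq expr → x = -0.01633; check Q = 7.2880e-05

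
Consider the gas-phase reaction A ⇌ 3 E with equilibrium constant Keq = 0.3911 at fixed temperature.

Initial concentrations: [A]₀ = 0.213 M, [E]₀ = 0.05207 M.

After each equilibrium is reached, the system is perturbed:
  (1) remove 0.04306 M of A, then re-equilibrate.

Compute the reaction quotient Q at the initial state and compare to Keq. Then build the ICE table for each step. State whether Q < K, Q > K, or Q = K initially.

Q₀ = 6.6280e-04; Q < K (proceeds forward)

Q₀ = 6.6280e-04 vs Keq = 0.3911 ⇒ Q<K, forward
Step 1:
                  A         E
  Initial     0.213   0.05207
  Change    -0.1004    0.3011
  Equil      0.1126    0.3532
  solve Keq expr → x = 0.1004; check Q = 0.3911
Then remove 0.04306 M of A.
Step 2:
                  A         E
  Initial   0.06957    0.3532
  Change      0.012  -0.03601
  Equil     0.08158    0.3172
  solve Keq expr → x = -0.012; check Q = 0.3911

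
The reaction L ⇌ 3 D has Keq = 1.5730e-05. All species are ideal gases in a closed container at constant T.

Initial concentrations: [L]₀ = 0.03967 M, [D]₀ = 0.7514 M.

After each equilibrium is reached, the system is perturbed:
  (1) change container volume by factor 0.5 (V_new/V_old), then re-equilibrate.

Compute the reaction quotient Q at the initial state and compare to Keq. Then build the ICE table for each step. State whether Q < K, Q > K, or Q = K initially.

Q₀ = 10.69 vs Keq = 1.5730e-05 ⇒ Q>K, reverse
Step 1:
                   L          D
  I          0.03967     0.7514
  C            0.245    -0.7349
  E           0.2846    0.01648
  solve Keq expr → x = -0.245; check Q = 1.5730e-05
Then change container volume by factor 0.5 (V_new/V_old).
Step 2:
                   L          D
  I           0.5693    0.03296
  C          0.00405   -0.01215
  E           0.5733    0.02082
  solve Keq expr → x = -0.00405; check Q = 1.5730e-05

Q₀ = 10.69; Q > K (proceeds reverse)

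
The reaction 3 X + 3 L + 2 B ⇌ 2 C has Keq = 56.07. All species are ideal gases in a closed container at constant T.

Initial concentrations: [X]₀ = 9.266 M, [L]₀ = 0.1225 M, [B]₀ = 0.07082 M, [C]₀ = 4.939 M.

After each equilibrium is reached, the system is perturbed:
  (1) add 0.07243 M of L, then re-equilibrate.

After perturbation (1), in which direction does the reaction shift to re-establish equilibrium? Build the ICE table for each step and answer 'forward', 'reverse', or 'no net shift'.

Direction: forward

Q₀ = 3326 vs Keq = 56.07 ⇒ Q>K, reverse
Step 1:
                  X         L         B         C
  Initial     9.266    0.1225   0.07082     4.939
  Change     0.1416    0.1416   0.09439  -0.09439
  Equil       9.408    0.2641    0.1652     4.845
  solve Keq expr → x = -0.0472; check Q = 56.07
Then add 0.07243 M of L.
Step 2:
                  X         L         B         C
  Initial     9.408    0.3365    0.1652     4.845
  Change    -0.0386   -0.0386  -0.02573   0.02573
  Equil       9.369    0.2979    0.1395      4.87
  solve Keq expr → x = 0.01287; check Q = 56.07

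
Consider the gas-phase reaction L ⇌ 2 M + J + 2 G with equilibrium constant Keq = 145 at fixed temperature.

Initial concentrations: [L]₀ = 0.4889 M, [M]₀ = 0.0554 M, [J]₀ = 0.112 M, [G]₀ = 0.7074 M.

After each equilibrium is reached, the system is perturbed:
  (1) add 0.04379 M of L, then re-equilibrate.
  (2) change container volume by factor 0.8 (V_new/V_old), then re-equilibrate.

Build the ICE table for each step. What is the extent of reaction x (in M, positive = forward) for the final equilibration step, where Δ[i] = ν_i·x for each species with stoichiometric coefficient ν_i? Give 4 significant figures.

Q₀ = 3.5184e-04 vs Keq = 145 ⇒ Q<K, forward
Step 1:
                   L          M          J          G
  Initial     0.4889     0.0554      0.112     0.7074
  Change     -0.4774     0.9549     0.4774     0.9549
  Equil      0.01146       1.01     0.5894      1.662
  solve Keq expr → x = 0.4774; check Q = 145
Then add 0.04379 M of L.
Step 2:
                   L          M          J          G
  Initial    0.05525       1.01     0.5894      1.662
  Change    -0.03963    0.07927    0.03963    0.07927
  Equil      0.01562       1.09     0.6291      1.742
  solve Keq expr → x = 0.03963; check Q = 145
Then change container volume by factor 0.8 (V_new/V_old).
Step 3:
                   L          M          J          G
  Initial    0.01953      1.362     0.7863      2.177
  Change      0.0221    -0.0442    -0.0221    -0.0442
  Equil      0.04163      1.318     0.7642      2.133
  solve Keq expr → x = -0.0221; check Q = 145

x = -0.0221 M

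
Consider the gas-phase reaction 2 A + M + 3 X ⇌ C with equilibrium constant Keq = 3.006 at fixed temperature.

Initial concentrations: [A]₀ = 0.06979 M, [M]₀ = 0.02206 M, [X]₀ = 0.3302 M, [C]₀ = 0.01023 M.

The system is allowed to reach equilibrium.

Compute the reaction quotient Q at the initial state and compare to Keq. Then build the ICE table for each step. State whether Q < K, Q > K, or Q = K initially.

Q₀ = 2645 vs Keq = 3.006 ⇒ Q>K, reverse
Step 1:
                  A         M         X         C
  init      0.06979   0.02206    0.3302   0.01023
  Δ         0.02039   0.01019   0.03058  -0.01019
  eq        0.09018   0.03225    0.3608 3.7022e-05
  solve Keq expr → x = -0.01019; check Q = 3.006

Q₀ = 2645; Q > K (proceeds reverse)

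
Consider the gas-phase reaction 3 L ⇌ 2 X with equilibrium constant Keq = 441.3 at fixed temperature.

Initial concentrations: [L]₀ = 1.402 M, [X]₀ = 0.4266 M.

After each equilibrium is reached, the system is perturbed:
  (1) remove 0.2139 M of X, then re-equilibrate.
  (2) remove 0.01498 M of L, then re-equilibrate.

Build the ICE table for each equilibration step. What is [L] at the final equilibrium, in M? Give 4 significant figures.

[L]_eq = 0.1354 M

Q₀ = 0.06604 vs Keq = 441.3 ⇒ Q<K, forward
Step 1:
                   L          X
  Initial      1.402     0.4266
  Change      -1.249     0.8326
  Equil       0.1532      1.259
  solve Keq expr → x = 0.4163; check Q = 441.3
Then remove 0.2139 M of X.
Step 2:
                   L          X
  Initial     0.1532      1.045
  Change    -0.01691    0.01127
  Equil       0.1363      1.057
  solve Keq expr → x = 0.005636; check Q = 441.3
Then remove 0.01498 M of L.
Step 3:
                   L          X
  Initial     0.1213      1.057
  Change     0.01417  -0.009445
  Equil       0.1354      1.047
  solve Keq expr → x = -0.004722; check Q = 441.3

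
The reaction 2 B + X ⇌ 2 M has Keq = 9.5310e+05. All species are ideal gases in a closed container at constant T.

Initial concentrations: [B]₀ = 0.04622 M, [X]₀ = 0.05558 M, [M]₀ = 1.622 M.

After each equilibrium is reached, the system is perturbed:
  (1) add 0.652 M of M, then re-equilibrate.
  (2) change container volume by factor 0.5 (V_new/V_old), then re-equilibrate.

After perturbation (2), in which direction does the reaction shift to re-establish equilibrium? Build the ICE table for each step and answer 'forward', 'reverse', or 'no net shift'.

Q₀ = 2.2158e+04 vs Keq = 9.5310e+05 ⇒ Q<K, forward
Step 1:
                   B          X          M
  init       0.04622    0.05558      1.622
  Δ         -0.03737   -0.01869    0.03737
  eq        0.008849    0.03689      1.659
  solve Keq expr → x = 0.01869; check Q = 9.5310e+05
Then add 0.652 M of M.
Step 2:
                   B          X          M
  init      0.008849    0.03689      2.311
  Δ         0.003201   0.001601  -0.003201
  eq         0.01205     0.0385      2.308
  solve Keq expr → x = -0.001601; check Q = 9.5310e+05
Then change container volume by factor 0.5 (V_new/V_old).
Step 3:
                   B          X          M
  init        0.0241    0.07699      4.616
  Δ        -0.006653  -0.003327   0.006653
  eq         0.01745    0.07366      4.623
  solve Keq expr → x = 0.003327; check Q = 9.5310e+05

Direction: forward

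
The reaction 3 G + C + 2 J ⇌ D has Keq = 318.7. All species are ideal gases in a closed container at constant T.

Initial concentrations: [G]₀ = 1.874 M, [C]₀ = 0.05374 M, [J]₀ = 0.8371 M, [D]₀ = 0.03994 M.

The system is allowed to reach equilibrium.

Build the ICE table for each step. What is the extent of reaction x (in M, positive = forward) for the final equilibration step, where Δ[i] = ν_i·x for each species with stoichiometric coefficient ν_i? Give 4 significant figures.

Q₀ = 0.1612 vs Keq = 318.7 ⇒ Q<K, forward
Step 1:
                   G          C          J          D
  I            1.874    0.05374     0.8371    0.03994
  C          -0.1609   -0.05363    -0.1073    0.05363
  E            1.713 1.0963e-04     0.7298    0.09357
  solve Keq expr → x = 0.05363; check Q = 318.7

x = 0.05363 M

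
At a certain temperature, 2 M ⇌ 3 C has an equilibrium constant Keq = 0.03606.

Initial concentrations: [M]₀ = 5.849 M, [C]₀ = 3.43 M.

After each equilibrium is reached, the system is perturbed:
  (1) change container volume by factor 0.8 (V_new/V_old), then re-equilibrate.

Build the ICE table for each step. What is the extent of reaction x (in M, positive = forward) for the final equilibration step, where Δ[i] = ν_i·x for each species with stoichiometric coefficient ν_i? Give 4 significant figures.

Q₀ = 1.18 vs Keq = 0.03606 ⇒ Q>K, reverse
Step 1:
                    M           C
  init          5.849        3.43
  Δ             1.457      -2.186
  eq            7.306       1.244
  solve Keq expr → x = -0.7287; check Q = 0.03606
Then change container volume by factor 0.8 (V_new/V_old).
Step 2:
                    M           C
  init          9.133       1.555
  Δ           0.06944     -0.1042
  eq            9.202       1.451
  solve Keq expr → x = -0.03472; check Q = 0.03606

x = -0.03472 M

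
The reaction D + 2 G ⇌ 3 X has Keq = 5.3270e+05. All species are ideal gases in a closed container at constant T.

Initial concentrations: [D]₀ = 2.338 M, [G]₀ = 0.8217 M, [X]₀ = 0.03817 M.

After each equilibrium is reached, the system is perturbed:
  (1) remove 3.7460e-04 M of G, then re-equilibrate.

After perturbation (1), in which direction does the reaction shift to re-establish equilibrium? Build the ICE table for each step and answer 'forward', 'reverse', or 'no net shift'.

Direction: reverse

Q₀ = 3.5229e-05 vs Keq = 5.3270e+05 ⇒ Q<K, forward
Step 1:
                    D           G           X
  I             2.338      0.8217     0.03817
  C           -0.4101     -0.8203        1.23
  E             1.928     0.00141       1.269
  solve Keq expr → x = 0.4101; check Q = 5.3270e+05
Then remove 3.7460e-04 M of G.
Step 2:
                    D           G           X
  I             1.928    0.001035       1.269
  C        1.8680e-04  3.7360e-04 -5.6040e-04
  E             1.928    0.001409       1.268
  solve Keq expr → x = -1.8680e-04; check Q = 5.3270e+05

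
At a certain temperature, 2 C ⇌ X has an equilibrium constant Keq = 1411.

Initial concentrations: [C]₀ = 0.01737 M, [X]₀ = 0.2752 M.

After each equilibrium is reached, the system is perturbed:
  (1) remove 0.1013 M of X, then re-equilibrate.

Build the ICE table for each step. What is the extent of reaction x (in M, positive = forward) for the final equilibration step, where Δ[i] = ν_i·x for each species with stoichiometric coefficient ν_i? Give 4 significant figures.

x = 0.001404 M

Q₀ = 912.1 vs Keq = 1411 ⇒ Q<K, forward
Step 1:
                   C          X
  I          0.01737     0.2752
  C        -0.003362   0.001681
  E          0.01401     0.2769
  solve Keq expr → x = 0.001681; check Q = 1411
Then remove 0.1013 M of X.
Step 2:
                   C          X
  I          0.01401     0.1756
  C        -0.002809   0.001404
  E           0.0112      0.177
  solve Keq expr → x = 0.001404; check Q = 1411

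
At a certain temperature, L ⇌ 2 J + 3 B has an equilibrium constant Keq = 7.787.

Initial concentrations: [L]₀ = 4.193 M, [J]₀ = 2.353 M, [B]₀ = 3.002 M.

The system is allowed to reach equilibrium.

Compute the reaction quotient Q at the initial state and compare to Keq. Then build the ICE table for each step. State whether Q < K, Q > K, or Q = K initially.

Q₀ = 35.72; Q > K (proceeds reverse)

Q₀ = 35.72 vs Keq = 7.787 ⇒ Q>K, reverse
Step 1:
                  L         J         B
  I           4.193     2.353     3.002
  C          0.2694   -0.5388   -0.8082
  E           4.462     1.814     2.194
  solve Keq expr → x = -0.2694; check Q = 7.787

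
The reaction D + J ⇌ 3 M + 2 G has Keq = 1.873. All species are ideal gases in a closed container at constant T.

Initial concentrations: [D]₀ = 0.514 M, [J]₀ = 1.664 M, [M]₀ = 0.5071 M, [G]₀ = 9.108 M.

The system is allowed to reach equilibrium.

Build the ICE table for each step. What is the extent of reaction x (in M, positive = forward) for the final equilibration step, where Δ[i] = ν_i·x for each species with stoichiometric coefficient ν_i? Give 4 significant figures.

x = -0.07317 M

Q₀ = 12.65 vs Keq = 1.873 ⇒ Q>K, reverse
Step 1:
                  D         J         M         G
  Initial     0.514     1.664    0.5071     9.108
  Change    0.07317   0.07317   -0.2195   -0.1463
  Equil      0.5872     1.737    0.2876     8.962
  solve Keq expr → x = -0.07317; check Q = 1.873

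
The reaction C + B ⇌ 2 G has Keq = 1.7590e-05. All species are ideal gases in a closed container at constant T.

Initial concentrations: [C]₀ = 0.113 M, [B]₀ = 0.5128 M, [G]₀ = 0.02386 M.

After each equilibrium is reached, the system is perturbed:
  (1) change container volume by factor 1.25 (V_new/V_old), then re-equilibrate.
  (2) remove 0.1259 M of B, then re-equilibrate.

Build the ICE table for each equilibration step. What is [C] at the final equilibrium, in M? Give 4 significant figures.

[C]_eq = 0.09959 M

Q₀ = 0.009825 vs Keq = 1.7590e-05 ⇒ Q>K, reverse
Step 1:
                  C         B         G
  Initial     0.113    0.5128   0.02386
  Change    0.01139   0.01139  -0.02279
  Equil      0.1244    0.5242  0.001071
  solve Keq expr → x = -0.01139; check Q = 1.7590e-05
Then change container volume by factor 1.25 (V_new/V_old).
Step 2:
                  C         B         G
  Initial   0.09952    0.4194 8.5678e-04
  Change          0         0         0
  Equil     0.09952    0.4194 8.5678e-04
  solve Keq expr → x = 0; check Q = 1.7590e-05
Then remove 0.1259 M of B.
Step 3:
                  C         B         G
  Initial   0.09952    0.2935 8.5678e-04
  Change  6.9862e-05 6.9862e-05 -1.3972e-04
  Equil     0.09959    0.2935 7.1706e-04
  solve Keq expr → x = -6.9862e-05; check Q = 1.7590e-05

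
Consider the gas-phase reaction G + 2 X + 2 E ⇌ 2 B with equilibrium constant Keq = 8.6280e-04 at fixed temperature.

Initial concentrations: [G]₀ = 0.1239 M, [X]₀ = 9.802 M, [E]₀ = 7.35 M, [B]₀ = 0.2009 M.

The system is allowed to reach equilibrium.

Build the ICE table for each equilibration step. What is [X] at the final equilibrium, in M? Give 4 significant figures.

Q₀ = 6.2760e-05 vs Keq = 8.6280e-04 ⇒ Q<K, forward
Step 1:
                    G           X           E           B
  I            0.1239       9.802        7.35      0.2009
  C          -0.08898      -0.178      -0.178       0.178
  E           0.03492       9.624       7.172      0.3789
  solve Keq expr → x = 0.08898; check Q = 8.6280e-04

[X]_eq = 9.624 M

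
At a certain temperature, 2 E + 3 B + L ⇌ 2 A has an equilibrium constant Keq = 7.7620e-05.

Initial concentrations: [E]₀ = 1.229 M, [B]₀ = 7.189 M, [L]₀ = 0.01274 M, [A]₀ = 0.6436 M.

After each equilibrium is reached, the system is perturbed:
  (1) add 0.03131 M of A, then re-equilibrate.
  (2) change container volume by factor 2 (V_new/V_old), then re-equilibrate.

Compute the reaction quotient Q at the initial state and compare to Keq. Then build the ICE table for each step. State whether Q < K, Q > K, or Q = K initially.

Q₀ = 0.05794; Q > K (proceeds reverse)

Q₀ = 0.05794 vs Keq = 7.7620e-05 ⇒ Q>K, reverse
Step 1:
                  E         B         L         A
  init        1.229     7.189   0.01274    0.6436
  Δ          0.4764    0.7146    0.2382   -0.4764
  eq          1.705     7.904    0.2509    0.1672
  solve Keq expr → x = -0.2382; check Q = 7.7620e-05
Then add 0.03131 M of A.
Step 2:
                  E         B         L         A
  init        1.705     7.904    0.2509    0.1985
  Δ         0.02382   0.03573   0.01191  -0.02382
  eq          1.729     7.939    0.2628    0.1747
  solve Keq expr → x = -0.01191; check Q = 7.7620e-05
Then change container volume by factor 2 (V_new/V_old).
Step 3:
                  E         B         L         A
  init       0.8646      3.97    0.1314   0.08736
  Δ         0.06054   0.09082   0.03027  -0.06054
  eq         0.9251      4.06    0.1617   0.02682
  solve Keq expr → x = -0.03027; check Q = 7.7620e-05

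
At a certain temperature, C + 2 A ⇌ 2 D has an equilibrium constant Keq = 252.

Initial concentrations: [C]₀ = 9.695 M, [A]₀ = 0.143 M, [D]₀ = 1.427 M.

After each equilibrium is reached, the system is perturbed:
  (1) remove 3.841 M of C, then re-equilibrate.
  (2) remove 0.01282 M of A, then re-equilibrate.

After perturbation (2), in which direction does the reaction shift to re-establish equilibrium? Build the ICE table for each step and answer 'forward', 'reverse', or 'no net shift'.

Direction: reverse

Q₀ = 10.27 vs Keq = 252 ⇒ Q<K, forward
Step 1:
                    C           A           D
  init          9.695       0.143       1.427
  Δ          -0.05589     -0.1118      0.1118
  eq            9.639     0.03122       1.539
  solve Keq expr → x = 0.05589; check Q = 252
Then remove 3.841 M of C.
Step 2:
                    C           A           D
  init          5.798     0.03122       1.539
  Δ          0.004395    0.008789   -0.008789
  eq            5.803     0.04001        1.53
  solve Keq expr → x = -0.004395; check Q = 252
Then remove 0.01282 M of A.
Step 3:
                    C           A           D
  init          5.803     0.02719        1.53
  Δ          0.006236     0.01247    -0.01247
  eq            5.809     0.03966       1.518
  solve Keq expr → x = -0.006236; check Q = 252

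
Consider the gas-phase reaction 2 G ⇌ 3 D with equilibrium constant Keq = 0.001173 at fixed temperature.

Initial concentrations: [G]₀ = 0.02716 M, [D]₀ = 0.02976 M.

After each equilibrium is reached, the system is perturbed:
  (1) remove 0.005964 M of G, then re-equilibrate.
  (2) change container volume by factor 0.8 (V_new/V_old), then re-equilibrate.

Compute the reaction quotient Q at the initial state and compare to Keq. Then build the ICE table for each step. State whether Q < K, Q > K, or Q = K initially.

Q₀ = 0.03573; Q > K (proceeds reverse)

Q₀ = 0.03573 vs Keq = 0.001173 ⇒ Q>K, reverse
Step 1:
                   G          D
  I          0.02716    0.02976
  C          0.01176   -0.01765
  E          0.03892    0.01211
  solve Keq expr → x = -0.005882; check Q = 0.001173
Then remove 0.005964 M of G.
Step 2:
                   G          D
  I          0.03296    0.01211
  C       7.3976e-04   -0.00111
  E           0.0337      0.011
  solve Keq expr → x = -3.6988e-04; check Q = 0.001173
Then change container volume by factor 0.8 (V_new/V_old).
Step 3:
                   G          D
  I          0.04213    0.01375
  C       5.7941e-04 -8.6911e-04
  E           0.0427    0.01289
  solve Keq expr → x = -2.8970e-04; check Q = 0.001173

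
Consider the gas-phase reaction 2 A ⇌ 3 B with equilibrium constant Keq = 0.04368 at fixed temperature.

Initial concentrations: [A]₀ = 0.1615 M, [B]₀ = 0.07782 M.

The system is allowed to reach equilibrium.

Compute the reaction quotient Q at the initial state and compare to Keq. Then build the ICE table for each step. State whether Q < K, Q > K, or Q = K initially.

Q₀ = 0.01807; Q < K (proceeds forward)

Q₀ = 0.01807 vs Keq = 0.04368 ⇒ Q<K, forward
Step 1:
                  A         B
  Initial    0.1615   0.07782
  Change   -0.01374   0.02061
  Equil      0.1478   0.09843
  solve Keq expr → x = 0.00687; check Q = 0.04368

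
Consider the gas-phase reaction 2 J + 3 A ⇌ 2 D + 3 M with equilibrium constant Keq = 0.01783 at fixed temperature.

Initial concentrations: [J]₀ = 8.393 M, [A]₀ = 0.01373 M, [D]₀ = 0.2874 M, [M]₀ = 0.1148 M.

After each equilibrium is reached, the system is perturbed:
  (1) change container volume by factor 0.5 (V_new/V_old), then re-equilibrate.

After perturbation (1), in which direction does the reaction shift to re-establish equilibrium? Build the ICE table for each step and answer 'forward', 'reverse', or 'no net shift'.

Direction: no net shift

Q₀ = 0.6854 vs Keq = 0.01783 ⇒ Q>K, reverse
Step 1:
                  J         A         D         M
  Initial     8.393   0.01373    0.2874    0.1148
  Change    0.01485   0.02228  -0.01485  -0.02228
  Equil       8.408   0.03601    0.2725   0.09252
  solve Keq expr → x = -0.007425; check Q = 0.01783
Then change container volume by factor 0.5 (V_new/V_old).
Step 2:
                  J         A         D         M
  Initial     16.82   0.07201    0.5451     0.185
  Change          0         0         0         0
  Equil       16.82   0.07201    0.5451     0.185
  solve Keq expr → x = 0; check Q = 0.01783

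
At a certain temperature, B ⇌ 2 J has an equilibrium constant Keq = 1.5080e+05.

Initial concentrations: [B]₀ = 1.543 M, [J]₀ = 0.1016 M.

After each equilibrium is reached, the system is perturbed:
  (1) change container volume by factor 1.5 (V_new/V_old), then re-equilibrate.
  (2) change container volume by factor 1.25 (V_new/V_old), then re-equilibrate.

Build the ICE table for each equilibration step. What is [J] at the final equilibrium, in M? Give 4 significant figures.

Q₀ = 0.00669 vs Keq = 1.5080e+05 ⇒ Q<K, forward
Step 1:
                    B           J
  Initial       1.543      0.1016
  Change       -1.543       3.086
  Equil    6.7374e-05       3.187
  solve Keq expr → x = 1.543; check Q = 1.5080e+05
Then change container volume by factor 1.5 (V_new/V_old).
Step 2:
                    B           J
  Initial  4.4916e-05       2.125
  Change  -1.4971e-05  2.9942e-05
  Equil    2.9945e-05       2.125
  solve Keq expr → x = 1.4971e-05; check Q = 1.5080e+05
Then change container volume by factor 1.25 (V_new/V_old).
Step 3:
                    B           J
  Initial  2.3956e-05         1.7
  Change  -4.7909e-06  9.5819e-06
  Equil    1.9165e-05         1.7
  solve Keq expr → x = 4.7909e-06; check Q = 1.5080e+05

[J]_eq = 1.7 M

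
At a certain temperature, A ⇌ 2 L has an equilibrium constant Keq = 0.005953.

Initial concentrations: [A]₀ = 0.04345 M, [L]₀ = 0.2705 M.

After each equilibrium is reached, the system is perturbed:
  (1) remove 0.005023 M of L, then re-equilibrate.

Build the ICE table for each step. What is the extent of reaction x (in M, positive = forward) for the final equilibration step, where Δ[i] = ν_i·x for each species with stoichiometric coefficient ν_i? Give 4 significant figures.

Q₀ = 1.684 vs Keq = 0.005953 ⇒ Q>K, reverse
Step 1:
                    A           L
  init        0.04345      0.2705
  Δ            0.1197     -0.2393
  eq           0.1631     0.03116
  solve Keq expr → x = -0.1197; check Q = 0.005953
Then remove 0.005023 M of L.
Step 2:
                    A           L
  init         0.1631     0.02614
  Δ         -0.002397    0.004793
  eq           0.1607     0.03093
  solve Keq expr → x = 0.002397; check Q = 0.005953

x = 0.002397 M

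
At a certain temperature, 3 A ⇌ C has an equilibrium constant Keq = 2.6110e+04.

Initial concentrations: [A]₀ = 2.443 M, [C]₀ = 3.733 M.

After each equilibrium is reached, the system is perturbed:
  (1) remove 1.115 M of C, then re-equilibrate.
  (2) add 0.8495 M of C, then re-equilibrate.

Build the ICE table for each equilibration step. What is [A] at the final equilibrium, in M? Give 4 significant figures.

[A]_eq = 0.05466 M

Q₀ = 0.256 vs Keq = 2.6110e+04 ⇒ Q<K, forward
Step 1:
                   A          C
  I            2.443      3.733
  C           -2.387     0.7957
  E          0.05577      4.529
  solve Keq expr → x = 0.7957; check Q = 2.6110e+04
Then remove 1.115 M of C.
Step 2:
                   A          C
  I          0.05577      3.414
  C        -0.005006   0.001669
  E          0.05076      3.415
  solve Keq expr → x = 0.001669; check Q = 2.6110e+04
Then add 0.8495 M of C.
Step 3:
                   A          C
  I          0.05076      4.265
  C         0.003896  -0.001299
  E          0.05466      4.264
  solve Keq expr → x = -0.001299; check Q = 2.6110e+04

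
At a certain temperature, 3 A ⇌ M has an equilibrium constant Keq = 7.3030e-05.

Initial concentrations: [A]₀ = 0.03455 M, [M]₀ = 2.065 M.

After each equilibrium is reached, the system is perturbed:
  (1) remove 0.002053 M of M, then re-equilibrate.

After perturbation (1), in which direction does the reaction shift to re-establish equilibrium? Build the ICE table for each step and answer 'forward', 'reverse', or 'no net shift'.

Direction: forward

Q₀ = 5.0070e+04 vs Keq = 7.3030e-05 ⇒ Q>K, reverse
Step 1:
                    A           M
  init        0.03455       2.065
  Δ             6.143      -2.048
  eq            6.178     0.01722
  solve Keq expr → x = -2.048; check Q = 7.3030e-05
Then remove 0.002053 M of M.
Step 2:
                    A           M
  init          6.178     0.01517
  Δ         -0.006008    0.002003
  eq            6.172     0.01717
  solve Keq expr → x = 0.002003; check Q = 7.3030e-05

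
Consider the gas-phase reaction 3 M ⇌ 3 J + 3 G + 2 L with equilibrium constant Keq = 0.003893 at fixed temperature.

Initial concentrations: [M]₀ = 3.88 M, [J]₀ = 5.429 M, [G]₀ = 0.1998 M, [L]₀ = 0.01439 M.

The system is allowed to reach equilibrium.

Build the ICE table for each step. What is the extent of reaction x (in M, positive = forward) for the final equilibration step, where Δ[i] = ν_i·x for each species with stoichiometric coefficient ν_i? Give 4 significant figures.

Q₀ = 4.5245e-06 vs Keq = 0.003893 ⇒ Q<K, forward
Step 1:
                  M         J         G         L
  I            3.88     5.429    0.1998   0.01439
  C         -0.1864    0.1864    0.1864    0.1243
  E           3.694     5.615    0.3862    0.1387
  solve Keq expr → x = 0.06214; check Q = 0.003893

x = 0.06214 M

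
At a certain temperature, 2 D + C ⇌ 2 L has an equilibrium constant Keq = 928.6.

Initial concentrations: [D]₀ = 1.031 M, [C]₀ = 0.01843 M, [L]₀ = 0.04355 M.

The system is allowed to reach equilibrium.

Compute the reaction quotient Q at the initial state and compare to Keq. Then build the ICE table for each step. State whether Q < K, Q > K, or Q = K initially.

Q₀ = 0.09681; Q < K (proceeds forward)

Q₀ = 0.09681 vs Keq = 928.6 ⇒ Q<K, forward
Step 1:
                    D           C           L
  Initial       1.031     0.01843     0.04355
  Change     -0.03685    -0.01842     0.03685
  Equil        0.9942  7.0426e-06      0.0804
  solve Keq expr → x = 0.01842; check Q = 928.6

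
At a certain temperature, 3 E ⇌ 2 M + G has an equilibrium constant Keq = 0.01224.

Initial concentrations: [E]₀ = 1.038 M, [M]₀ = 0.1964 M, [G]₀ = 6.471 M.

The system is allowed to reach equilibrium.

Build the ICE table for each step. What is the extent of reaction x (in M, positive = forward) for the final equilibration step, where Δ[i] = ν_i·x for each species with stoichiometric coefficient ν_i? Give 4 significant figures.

x = -0.06795 M

Q₀ = 0.2232 vs Keq = 0.01224 ⇒ Q>K, reverse
Step 1:
                   E          M          G
  init         1.038     0.1964      6.471
  Δ           0.2038    -0.1359   -0.06795
  eq           1.242    0.06051      6.403
  solve Keq expr → x = -0.06795; check Q = 0.01224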